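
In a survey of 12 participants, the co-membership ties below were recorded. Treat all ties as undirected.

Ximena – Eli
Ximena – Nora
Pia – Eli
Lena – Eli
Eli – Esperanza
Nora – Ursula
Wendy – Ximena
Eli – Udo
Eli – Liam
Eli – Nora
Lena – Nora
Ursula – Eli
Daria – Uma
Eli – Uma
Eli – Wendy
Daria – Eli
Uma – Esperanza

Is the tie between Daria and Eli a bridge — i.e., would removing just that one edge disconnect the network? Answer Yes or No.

Even without that edge, Daria still reaches Eli via Daria – Uma – Eli, so the network stays connected. Not a bridge.

No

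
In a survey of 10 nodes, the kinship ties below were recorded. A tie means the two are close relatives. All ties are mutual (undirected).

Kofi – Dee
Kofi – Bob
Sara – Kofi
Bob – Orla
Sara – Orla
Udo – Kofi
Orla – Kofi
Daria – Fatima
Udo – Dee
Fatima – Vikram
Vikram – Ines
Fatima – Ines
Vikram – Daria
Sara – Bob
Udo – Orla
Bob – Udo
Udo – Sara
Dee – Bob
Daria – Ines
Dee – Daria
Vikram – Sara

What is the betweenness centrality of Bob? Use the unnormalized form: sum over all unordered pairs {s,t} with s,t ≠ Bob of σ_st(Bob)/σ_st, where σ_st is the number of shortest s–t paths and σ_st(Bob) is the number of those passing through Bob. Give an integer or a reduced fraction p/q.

Pairs whose geodesics pass through Bob — Daria–Orla: 1/4; Dee–Sara: 1/3; Dee–Orla: 1/3.
All other pairs contribute 0.
Summing the contributions gives betweenness(Bob) = 11/12.

11/12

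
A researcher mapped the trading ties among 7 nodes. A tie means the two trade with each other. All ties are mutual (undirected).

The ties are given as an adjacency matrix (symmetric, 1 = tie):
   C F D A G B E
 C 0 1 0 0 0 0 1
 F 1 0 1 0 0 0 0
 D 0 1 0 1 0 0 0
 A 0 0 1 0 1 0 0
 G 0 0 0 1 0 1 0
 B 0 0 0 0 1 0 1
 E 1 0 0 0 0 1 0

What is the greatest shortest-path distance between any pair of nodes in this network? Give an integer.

3

Eccentricity of each node (its greatest distance to any other): A:3, B:3, C:3, D:3, E:3, F:3, G:3.
The maximum eccentricity is 3, realized for instance by the pair C–A via C – F – D – A. So the diameter is 3.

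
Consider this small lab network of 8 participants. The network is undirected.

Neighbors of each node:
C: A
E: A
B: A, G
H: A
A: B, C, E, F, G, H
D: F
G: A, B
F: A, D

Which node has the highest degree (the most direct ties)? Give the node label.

Degrees — A:6, B:2, C:1, D:1, E:1, F:2, G:2, H:1.
The maximum is 6, attained only by A.

A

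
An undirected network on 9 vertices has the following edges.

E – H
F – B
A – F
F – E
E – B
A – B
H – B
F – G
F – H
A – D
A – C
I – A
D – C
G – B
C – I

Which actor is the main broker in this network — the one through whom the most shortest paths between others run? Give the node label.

Unnormalized betweenness of each node: A:31/2, B:7, C:1/2, D:0, E:0, F:7, G:0, H:0, I:0.
A has the largest value, 31/2, making it the main broker — the node through which the most shortest paths run.

A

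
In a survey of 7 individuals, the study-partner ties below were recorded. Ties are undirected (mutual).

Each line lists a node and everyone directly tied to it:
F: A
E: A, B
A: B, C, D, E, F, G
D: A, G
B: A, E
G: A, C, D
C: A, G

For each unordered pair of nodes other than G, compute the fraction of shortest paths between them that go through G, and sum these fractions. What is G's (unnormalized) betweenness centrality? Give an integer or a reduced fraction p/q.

Pairs whose geodesics pass through G — C–D: 1/2.
All other pairs contribute 0.
Summing the contributions gives betweenness(G) = 1/2.

1/2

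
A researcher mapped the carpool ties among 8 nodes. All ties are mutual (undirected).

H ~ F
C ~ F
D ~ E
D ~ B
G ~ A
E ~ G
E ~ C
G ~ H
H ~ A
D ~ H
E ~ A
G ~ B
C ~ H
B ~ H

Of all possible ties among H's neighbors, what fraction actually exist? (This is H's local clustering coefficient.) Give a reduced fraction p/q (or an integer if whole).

H's neighbors: A, B, C, D, F, and G (k = 6).
Possible neighbor pairs: C(6,2) = 15. Edges among them: A–G, B–D, B–G, C–F → e = 4.
Clustering(H) = 4/15.

4/15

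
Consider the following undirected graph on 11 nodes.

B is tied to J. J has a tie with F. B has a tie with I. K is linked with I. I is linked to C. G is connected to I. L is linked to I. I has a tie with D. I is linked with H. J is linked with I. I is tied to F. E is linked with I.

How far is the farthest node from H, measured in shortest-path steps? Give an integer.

Distances from H: B:2, C:2, D:2, E:2, F:2, G:2, I:1, J:2, K:2, L:2.
The largest is 2 (to F, B, J, D, L, K, E, C, and G), so the eccentricity of H is 2.

2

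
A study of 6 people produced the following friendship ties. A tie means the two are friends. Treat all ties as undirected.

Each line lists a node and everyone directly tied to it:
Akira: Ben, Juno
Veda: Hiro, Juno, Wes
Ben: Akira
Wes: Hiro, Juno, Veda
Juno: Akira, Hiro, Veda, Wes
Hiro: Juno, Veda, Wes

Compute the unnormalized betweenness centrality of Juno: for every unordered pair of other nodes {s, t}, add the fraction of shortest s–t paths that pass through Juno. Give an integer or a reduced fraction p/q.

6

Pairs whose geodesics pass through Juno — Akira–Wes: 1; Akira–Veda: 1; Akira–Hiro: 1; Ben–Wes: 1; Ben–Veda: 1; Ben–Hiro: 1.
All other pairs contribute 0.
Summing the contributions gives betweenness(Juno) = 6.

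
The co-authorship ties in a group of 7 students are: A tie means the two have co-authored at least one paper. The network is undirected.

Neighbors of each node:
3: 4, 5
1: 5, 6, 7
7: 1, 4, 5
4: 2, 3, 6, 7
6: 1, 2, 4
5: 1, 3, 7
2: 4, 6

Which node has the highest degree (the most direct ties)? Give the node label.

Degrees — 1:3, 2:2, 3:2, 4:4, 5:3, 6:3, 7:3.
The maximum is 4, attained only by 4.

4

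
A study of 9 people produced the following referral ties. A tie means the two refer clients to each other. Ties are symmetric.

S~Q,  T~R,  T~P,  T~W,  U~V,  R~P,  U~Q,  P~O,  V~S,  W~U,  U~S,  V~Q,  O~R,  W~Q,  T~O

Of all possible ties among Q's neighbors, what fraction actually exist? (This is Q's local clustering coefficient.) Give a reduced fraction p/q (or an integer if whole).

Q's neighbors: S, U, V, and W (k = 4).
Possible neighbor pairs: C(4,2) = 6. Edges among them: S–U, S–V, U–V, U–W → e = 4.
Clustering(Q) = 4/6 = 2/3.

2/3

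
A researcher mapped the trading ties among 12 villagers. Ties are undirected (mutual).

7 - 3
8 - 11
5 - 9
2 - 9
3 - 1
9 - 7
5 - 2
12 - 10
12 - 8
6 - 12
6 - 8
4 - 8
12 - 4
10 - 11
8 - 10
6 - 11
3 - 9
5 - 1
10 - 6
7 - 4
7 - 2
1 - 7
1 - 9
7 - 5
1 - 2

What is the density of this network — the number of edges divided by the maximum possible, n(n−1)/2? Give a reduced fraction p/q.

There are 25 edges and 12 nodes, so the maximum possible is C(12,2) = 66.
Density = 25/66.

25/66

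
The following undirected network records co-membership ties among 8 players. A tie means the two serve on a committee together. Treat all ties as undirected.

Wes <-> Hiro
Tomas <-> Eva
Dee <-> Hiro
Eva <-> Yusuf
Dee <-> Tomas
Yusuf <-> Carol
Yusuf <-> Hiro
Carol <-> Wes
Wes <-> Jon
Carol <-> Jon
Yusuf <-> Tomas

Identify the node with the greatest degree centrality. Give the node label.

Yusuf

Degrees — Carol:3, Dee:2, Eva:2, Hiro:3, Jon:2, Tomas:3, Wes:3, Yusuf:4.
The maximum is 4, attained only by Yusuf.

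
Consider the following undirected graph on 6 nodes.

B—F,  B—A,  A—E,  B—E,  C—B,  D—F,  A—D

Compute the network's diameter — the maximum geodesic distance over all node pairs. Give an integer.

3

Eccentricity of each node (its greatest distance to any other): A:2, B:2, C:3, D:3, E:2, F:2.
The maximum eccentricity is 3, realized for instance by the pair C–D via C – B – F – D. So the diameter is 3.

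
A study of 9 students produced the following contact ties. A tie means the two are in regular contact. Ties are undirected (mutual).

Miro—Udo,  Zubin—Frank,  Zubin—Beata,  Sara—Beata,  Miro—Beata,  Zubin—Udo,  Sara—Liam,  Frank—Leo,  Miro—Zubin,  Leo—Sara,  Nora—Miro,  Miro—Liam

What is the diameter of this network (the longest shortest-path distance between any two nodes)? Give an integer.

Eccentricity of each node (its greatest distance to any other): Beata:2, Frank:3, Leo:4, Liam:3, Miro:3, Nora:4, Sara:3, Udo:3, Zubin:2.
The maximum eccentricity is 4, realized for instance by the pair Nora–Leo via Nora – Miro – Zubin – Frank – Leo. So the diameter is 4.

4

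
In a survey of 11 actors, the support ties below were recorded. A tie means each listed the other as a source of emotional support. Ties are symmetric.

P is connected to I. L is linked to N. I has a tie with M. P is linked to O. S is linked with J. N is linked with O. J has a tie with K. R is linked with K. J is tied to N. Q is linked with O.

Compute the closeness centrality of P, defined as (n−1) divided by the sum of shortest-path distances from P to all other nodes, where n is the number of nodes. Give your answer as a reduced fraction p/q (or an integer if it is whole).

Distances from P: I:1, J:3, K:4, L:3, M:2, N:2, O:1, Q:2, R:5, S:4. Sum = 27.
n = 11, so closeness = 10/27.

10/27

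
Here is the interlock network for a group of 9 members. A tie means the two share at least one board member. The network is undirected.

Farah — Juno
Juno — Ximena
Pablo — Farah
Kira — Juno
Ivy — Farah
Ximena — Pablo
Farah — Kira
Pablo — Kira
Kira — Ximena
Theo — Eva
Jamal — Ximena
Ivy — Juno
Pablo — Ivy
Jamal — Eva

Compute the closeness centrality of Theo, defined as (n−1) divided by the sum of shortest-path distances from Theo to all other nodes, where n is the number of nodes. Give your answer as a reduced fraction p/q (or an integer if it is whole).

Distances from Theo: Eva:1, Farah:5, Ivy:5, Jamal:2, Juno:4, Kira:4, Pablo:4, Ximena:3. Sum = 28.
n = 9, so closeness = 8/28 = 2/7.

2/7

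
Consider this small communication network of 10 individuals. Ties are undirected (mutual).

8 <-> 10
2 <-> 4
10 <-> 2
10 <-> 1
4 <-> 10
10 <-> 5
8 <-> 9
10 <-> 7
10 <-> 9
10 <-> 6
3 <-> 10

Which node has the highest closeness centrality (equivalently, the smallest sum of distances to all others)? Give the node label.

10

Farness (sum of distances to all others) for each node — 1:17, 2:16, 3:17, 4:16, 5:17, 6:17, 7:17, 8:16, 9:16, 10:9.
The smallest farness is 9, for 10, so 10 has the highest closeness.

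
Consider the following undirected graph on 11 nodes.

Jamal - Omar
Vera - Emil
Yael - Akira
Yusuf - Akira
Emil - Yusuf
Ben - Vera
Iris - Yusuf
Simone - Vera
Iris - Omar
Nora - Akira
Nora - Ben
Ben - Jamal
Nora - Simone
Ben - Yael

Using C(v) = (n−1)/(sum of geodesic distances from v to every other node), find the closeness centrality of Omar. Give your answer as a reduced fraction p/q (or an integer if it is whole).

Distances from Omar: Akira:3, Ben:2, Emil:3, Iris:1, Jamal:1, Nora:3, Simone:4, Vera:3, Yael:3, Yusuf:2. Sum = 25.
n = 11, so closeness = 10/25 = 2/5.

2/5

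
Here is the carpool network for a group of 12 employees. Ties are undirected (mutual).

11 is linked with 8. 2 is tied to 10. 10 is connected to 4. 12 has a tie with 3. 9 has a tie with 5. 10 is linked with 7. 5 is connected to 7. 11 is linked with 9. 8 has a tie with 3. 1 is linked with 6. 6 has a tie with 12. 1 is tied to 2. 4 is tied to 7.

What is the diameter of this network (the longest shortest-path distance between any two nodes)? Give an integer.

6

Eccentricity of each node (its greatest distance to any other): 1:5, 2:5, 3:6, 4:6, 5:5, 6:5, 7:5, 8:5, 9:5, 10:5, 11:5, 12:5.
The maximum eccentricity is 6, realized for instance by the pair 4–3 via 4 – 10 – 2 – 1 – 6 – 12 – 3. So the diameter is 6.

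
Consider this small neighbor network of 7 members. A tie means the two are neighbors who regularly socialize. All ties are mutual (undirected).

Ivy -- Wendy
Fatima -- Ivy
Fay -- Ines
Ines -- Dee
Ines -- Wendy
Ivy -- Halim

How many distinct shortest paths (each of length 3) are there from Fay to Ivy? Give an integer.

The shortest distance is 3, and the only length-3 path is Fay–Ines–Wendy–Ivy. So there is exactly 1 shortest path.

1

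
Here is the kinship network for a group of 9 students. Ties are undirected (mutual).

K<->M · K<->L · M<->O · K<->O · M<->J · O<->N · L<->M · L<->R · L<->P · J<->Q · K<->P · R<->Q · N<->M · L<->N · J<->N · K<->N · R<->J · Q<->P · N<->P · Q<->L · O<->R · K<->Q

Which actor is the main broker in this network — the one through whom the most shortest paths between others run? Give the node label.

N

Unnormalized betweenness of each node: J:5/4, K:13/6, L:29/12, M:7/6, N:5/2, O:1, P:1/4, Q:23/12, R:4/3.
N has the largest value, 5/2, making it the main broker — the node through which the most shortest paths run.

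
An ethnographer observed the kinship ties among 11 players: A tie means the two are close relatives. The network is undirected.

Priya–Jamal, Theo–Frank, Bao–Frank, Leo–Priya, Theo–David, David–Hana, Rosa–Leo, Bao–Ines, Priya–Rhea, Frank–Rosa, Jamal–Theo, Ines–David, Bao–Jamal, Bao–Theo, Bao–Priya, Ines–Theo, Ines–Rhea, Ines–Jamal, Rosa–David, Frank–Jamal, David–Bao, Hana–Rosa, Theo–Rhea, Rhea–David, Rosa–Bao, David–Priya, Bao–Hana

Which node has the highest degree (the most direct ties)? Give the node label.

Degrees — Bao:8, David:7, Frank:4, Hana:3, Ines:5, Jamal:5, Leo:2, Priya:5, Rhea:4, Rosa:5, Theo:6.
The maximum is 8, attained only by Bao.

Bao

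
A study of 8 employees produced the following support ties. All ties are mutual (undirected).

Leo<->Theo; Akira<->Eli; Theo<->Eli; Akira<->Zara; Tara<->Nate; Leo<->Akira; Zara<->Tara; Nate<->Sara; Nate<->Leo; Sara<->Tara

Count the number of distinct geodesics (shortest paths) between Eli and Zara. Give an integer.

1

The shortest distance is 2, and the only length-2 path is Eli–Akira–Zara. So there is exactly 1 shortest path.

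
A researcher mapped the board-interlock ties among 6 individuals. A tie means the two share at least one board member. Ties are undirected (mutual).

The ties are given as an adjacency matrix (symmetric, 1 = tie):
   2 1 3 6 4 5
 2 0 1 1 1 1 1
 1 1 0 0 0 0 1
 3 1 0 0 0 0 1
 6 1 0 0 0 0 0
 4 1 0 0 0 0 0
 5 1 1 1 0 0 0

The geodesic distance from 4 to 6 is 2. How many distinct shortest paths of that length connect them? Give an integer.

1

The shortest distance is 2, and the only length-2 path is 4–2–6. So there is exactly 1 shortest path.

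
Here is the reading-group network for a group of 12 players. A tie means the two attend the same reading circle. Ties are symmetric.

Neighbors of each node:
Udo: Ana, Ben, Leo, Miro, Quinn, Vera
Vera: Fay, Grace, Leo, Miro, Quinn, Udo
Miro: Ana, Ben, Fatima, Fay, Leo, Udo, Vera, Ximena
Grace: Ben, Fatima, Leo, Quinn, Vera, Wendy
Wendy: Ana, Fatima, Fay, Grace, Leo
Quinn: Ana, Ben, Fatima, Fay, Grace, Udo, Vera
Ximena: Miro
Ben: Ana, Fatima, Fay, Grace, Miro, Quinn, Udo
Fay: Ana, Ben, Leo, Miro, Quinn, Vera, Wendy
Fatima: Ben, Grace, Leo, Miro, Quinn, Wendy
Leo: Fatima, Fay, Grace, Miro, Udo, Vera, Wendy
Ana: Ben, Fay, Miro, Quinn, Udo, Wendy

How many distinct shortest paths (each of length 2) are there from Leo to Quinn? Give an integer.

The shortest distance is 2. The length-2 paths are: Leo–Udo–Quinn; Leo–Fay–Quinn; Leo–Grace–Quinn; Leo–Vera–Quinn; Leo–Fatima–Quinn.
That gives 5 distinct shortest paths.

5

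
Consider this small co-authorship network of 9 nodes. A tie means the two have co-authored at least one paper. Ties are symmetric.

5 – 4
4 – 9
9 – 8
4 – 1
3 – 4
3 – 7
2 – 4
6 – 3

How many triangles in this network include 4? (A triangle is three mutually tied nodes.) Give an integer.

4's neighbors are 1, 2, 3, 5, and 9, but none of them are tied to each other, so no triangle contains 4.

0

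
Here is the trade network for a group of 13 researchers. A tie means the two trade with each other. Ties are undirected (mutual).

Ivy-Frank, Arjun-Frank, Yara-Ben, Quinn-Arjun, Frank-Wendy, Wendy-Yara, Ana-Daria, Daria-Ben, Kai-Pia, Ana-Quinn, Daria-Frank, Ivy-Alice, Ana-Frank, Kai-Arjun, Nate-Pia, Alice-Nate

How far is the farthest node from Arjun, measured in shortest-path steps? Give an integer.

3

Distances from Arjun: Alice:3, Ana:2, Ben:3, Daria:2, Frank:1, Ivy:2, Kai:1, Nate:3, Pia:2, Quinn:1, Wendy:2, Yara:3.
The largest is 3 (to Nate, Alice, Ben, and Yara), so the eccentricity of Arjun is 3.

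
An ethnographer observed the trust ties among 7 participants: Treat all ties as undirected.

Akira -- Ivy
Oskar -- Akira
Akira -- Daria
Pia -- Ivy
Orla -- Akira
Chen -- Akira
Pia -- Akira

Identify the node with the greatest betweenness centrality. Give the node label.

Akira

Unnormalized betweenness of each node: Akira:14, Chen:0, Daria:0, Ivy:0, Orla:0, Oskar:0, Pia:0.
Akira has the largest value, 14, making it the main broker — the node through which the most shortest paths run.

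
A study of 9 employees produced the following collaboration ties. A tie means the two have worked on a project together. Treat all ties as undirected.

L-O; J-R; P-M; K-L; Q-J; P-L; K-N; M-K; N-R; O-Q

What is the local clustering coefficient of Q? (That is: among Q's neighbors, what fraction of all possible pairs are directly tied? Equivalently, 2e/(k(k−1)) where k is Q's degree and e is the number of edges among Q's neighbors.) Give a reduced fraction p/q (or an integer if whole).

Q's neighbors: J and O (k = 2).
Possible neighbor pairs: C(2,2) = 1. Edges among them: none → e = 0.
Clustering(Q) = 0/1.

0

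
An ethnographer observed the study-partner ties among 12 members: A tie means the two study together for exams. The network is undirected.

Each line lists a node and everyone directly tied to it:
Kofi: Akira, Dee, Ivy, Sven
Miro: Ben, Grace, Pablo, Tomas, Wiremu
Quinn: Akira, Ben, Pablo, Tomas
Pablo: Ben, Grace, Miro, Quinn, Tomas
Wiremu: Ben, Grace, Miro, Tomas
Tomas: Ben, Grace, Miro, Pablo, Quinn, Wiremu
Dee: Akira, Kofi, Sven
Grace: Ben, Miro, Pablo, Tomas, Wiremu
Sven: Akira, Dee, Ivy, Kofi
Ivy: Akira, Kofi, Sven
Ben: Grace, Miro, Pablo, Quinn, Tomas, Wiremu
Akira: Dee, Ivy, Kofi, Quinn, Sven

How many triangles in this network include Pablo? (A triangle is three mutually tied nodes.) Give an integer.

Pablo's neighbors: Ben, Grace, Miro, Quinn, and Tomas.
Neighbor pairs that are themselves tied: Pablo–Ben–Grace; Pablo–Ben–Miro; Pablo–Ben–Quinn; Pablo–Ben–Tomas; Pablo–Grace–Miro; Pablo–Grace–Tomas; Pablo–Miro–Tomas; Pablo–Quinn–Tomas. Each forms one triangle with Pablo, for 8 in total.

8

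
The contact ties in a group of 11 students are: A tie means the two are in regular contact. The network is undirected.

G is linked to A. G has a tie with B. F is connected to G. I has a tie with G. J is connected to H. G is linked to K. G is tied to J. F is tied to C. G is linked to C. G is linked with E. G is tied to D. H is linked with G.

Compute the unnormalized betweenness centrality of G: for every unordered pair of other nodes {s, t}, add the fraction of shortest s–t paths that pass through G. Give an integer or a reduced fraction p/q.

Pairs whose geodesics pass through G — H–E: 1; H–I: 1; H–A: 1; H–F: 1; H–K: 1; H–C: 1; H–D: 1; H–B: 1; E–I: 1; E–A: 1; E–F: 1; E–K: 1; E–C: 1; E–D: 1 … (+29 more pairs).
All other pairs contribute 0.
Summing the contributions gives betweenness(G) = 43.

43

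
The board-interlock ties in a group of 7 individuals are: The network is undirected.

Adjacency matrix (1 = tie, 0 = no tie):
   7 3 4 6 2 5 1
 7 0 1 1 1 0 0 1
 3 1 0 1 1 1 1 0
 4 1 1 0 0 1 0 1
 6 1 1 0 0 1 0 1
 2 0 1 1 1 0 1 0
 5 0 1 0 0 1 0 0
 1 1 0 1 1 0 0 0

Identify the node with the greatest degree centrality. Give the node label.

Degrees — 1:3, 2:4, 3:5, 4:4, 5:2, 6:4, 7:4.
The maximum is 5, attained only by 3.

3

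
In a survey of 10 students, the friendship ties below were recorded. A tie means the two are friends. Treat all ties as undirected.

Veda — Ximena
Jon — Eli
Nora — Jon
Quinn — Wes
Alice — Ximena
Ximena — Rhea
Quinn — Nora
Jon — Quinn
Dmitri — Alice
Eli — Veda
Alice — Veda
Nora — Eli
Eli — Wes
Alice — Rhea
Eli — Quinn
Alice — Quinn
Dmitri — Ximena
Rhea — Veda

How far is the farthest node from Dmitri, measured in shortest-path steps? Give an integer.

Distances from Dmitri: Alice:1, Eli:3, Jon:3, Nora:3, Quinn:2, Rhea:2, Veda:2, Wes:3, Ximena:1.
The largest is 3 (to Eli, Jon, Nora, and Wes), so the eccentricity of Dmitri is 3.

3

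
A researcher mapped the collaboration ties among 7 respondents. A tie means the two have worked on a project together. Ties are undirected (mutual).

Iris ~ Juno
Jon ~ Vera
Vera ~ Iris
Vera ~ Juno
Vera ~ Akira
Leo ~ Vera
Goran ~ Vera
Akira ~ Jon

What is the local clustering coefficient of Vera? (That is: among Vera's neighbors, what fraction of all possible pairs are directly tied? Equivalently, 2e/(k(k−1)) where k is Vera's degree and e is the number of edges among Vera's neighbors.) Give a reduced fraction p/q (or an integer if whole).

Vera's neighbors: Akira, Goran, Iris, Jon, Juno, and Leo (k = 6).
Possible neighbor pairs: C(6,2) = 15. Edges among them: Akira–Jon, Iris–Juno → e = 2.
Clustering(Vera) = 2/15.

2/15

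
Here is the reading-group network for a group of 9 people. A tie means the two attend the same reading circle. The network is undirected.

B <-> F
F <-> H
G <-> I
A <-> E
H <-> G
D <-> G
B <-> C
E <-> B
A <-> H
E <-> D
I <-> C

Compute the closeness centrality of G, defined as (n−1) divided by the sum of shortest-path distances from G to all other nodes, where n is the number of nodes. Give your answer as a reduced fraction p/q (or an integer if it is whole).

Distances from G: A:2, B:3, C:2, D:1, E:2, F:2, H:1, I:1. Sum = 14.
n = 9, so closeness = 8/14 = 4/7.

4/7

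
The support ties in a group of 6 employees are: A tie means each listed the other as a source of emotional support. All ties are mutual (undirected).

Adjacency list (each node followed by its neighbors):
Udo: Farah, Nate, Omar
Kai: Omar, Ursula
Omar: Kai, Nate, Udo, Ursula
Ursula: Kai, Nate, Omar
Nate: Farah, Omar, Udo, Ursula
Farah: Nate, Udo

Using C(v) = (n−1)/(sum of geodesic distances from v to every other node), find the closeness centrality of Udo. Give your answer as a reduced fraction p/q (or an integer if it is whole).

Distances from Udo: Farah:1, Kai:2, Nate:1, Omar:1, Ursula:2. Sum = 7.
n = 6, so closeness = 5/7.

5/7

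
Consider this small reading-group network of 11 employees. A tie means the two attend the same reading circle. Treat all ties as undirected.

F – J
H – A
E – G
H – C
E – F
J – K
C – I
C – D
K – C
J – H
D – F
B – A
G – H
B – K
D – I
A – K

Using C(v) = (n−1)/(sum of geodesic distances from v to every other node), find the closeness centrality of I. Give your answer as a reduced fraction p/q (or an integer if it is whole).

Distances from I: A:3, B:3, C:1, D:1, E:3, F:2, G:3, H:2, J:3, K:2. Sum = 23.
n = 11, so closeness = 10/23.

10/23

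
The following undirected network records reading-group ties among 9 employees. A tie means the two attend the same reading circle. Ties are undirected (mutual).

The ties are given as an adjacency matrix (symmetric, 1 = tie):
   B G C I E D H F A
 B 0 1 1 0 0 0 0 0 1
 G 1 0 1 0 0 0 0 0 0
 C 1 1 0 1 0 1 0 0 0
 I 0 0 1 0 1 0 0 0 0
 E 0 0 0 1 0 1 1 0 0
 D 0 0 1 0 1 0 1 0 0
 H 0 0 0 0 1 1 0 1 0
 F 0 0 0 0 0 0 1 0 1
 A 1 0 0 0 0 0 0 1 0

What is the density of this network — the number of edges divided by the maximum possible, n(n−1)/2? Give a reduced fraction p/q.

1/3

There are 12 edges and 9 nodes, so the maximum possible is C(9,2) = 36.
Density = 12/36 = 1/3.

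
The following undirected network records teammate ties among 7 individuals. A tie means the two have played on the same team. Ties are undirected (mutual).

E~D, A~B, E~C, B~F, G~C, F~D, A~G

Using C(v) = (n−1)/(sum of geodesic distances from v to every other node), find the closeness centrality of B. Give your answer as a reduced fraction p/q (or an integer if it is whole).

1/2

Distances from B: A:1, C:3, D:2, E:3, F:1, G:2. Sum = 12.
n = 7, so closeness = 6/12 = 1/2.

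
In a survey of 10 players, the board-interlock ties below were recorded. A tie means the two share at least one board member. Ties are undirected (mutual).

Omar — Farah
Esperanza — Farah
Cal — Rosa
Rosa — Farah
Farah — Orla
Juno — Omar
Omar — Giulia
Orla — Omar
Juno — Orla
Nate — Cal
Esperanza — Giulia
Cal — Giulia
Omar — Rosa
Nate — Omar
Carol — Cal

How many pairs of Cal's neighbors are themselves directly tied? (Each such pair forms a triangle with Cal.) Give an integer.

0

Cal's neighbors are Carol, Giulia, Nate, and Rosa, but none of them are tied to each other, so no triangle contains Cal.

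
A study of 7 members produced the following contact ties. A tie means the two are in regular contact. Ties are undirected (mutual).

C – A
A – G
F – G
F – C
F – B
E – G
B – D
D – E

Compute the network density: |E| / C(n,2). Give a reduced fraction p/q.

8/21

There are 8 edges and 7 nodes, so the maximum possible is C(7,2) = 21.
Density = 8/21.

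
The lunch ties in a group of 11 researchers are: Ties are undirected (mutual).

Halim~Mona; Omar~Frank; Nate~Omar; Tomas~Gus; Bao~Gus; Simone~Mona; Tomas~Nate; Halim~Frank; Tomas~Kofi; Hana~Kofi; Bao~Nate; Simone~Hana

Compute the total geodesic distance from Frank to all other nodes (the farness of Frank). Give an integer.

Distances from Frank: Bao:3, Gus:4, Halim:1, Hana:4, Kofi:4, Mona:2, Nate:2, Omar:1, Simone:3, Tomas:3.
Sum = 3 + 4 + 1 + 4 + 4 + 2 + 2 + 1 + 3 + 3 = 27.

27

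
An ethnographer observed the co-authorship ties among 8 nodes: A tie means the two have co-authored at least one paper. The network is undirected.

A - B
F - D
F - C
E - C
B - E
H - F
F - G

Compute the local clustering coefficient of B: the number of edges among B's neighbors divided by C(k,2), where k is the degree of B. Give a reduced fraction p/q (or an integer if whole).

0

B's neighbors: A and E (k = 2).
Possible neighbor pairs: C(2,2) = 1. Edges among them: none → e = 0.
Clustering(B) = 0/1.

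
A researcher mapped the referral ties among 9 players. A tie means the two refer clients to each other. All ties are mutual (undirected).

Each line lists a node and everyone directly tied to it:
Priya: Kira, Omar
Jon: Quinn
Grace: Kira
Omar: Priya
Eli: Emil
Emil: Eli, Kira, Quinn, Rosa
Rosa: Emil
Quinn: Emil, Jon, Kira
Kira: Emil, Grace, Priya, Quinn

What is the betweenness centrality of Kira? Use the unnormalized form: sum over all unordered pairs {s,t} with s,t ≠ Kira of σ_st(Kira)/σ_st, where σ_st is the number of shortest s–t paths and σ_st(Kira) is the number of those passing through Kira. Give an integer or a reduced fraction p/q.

17

Pairs whose geodesics pass through Kira — Eli–Priya: 1; Eli–Grace: 1; Eli–Omar: 1; Priya–Rosa: 1; Priya–Jon: 1; Priya–Quinn: 1; Priya–Grace: 1; Priya–Emil: 1; Rosa–Grace: 1; Rosa–Omar: 1; Jon–Grace: 1; Jon–Omar: 1; Quinn–Grace: 1; Quinn–Omar: 1 … (+3 more pairs).
All other pairs contribute 0.
Summing the contributions gives betweenness(Kira) = 17.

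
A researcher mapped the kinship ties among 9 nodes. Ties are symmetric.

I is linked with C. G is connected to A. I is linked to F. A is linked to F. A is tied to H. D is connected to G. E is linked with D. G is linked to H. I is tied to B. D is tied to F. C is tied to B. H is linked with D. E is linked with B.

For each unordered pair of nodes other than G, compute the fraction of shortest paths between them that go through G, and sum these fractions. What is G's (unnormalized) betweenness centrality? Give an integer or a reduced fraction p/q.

2/3

Pairs whose geodesics pass through G — A–D: 1/3; A–E: 1/3.
All other pairs contribute 0.
Summing the contributions gives betweenness(G) = 2/3.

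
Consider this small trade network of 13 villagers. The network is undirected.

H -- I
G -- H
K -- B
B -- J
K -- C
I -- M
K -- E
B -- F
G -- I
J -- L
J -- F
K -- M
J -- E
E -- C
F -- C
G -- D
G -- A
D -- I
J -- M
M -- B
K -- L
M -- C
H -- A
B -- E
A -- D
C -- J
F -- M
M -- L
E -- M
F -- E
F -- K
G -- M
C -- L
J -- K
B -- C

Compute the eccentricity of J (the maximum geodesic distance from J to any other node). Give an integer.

3

Distances from J: A:3, B:1, C:1, D:3, E:1, F:1, G:2, H:3, I:2, K:1, L:1, M:1.
The largest is 3 (to H, D, and A), so the eccentricity of J is 3.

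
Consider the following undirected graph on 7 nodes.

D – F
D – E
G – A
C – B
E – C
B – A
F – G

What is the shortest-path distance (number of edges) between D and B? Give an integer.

3

One shortest route is D – E – C – B, which uses 3 edges, and at distance 2 from D we only reach {C, G}, which does not include B. So d(D,B) = 3.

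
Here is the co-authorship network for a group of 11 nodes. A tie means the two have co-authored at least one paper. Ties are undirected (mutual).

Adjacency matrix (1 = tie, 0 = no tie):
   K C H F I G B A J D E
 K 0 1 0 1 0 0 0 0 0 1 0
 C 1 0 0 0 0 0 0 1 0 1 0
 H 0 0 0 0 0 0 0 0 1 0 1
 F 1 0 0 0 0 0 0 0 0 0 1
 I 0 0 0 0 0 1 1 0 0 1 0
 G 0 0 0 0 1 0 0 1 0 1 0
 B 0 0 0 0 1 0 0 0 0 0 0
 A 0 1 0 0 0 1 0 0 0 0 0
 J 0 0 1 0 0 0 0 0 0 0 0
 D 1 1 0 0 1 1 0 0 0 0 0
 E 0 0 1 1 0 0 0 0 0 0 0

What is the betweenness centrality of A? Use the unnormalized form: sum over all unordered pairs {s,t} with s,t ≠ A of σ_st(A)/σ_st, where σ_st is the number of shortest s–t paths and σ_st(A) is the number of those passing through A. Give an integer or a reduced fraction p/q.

1/2

Pairs whose geodesics pass through A — C–G: 1/2.
All other pairs contribute 0.
Summing the contributions gives betweenness(A) = 1/2.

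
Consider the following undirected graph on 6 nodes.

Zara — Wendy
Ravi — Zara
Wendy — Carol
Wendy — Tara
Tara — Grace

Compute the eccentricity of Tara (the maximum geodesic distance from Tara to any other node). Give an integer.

Distances from Tara: Carol:2, Grace:1, Ravi:3, Wendy:1, Zara:2.
The largest is 3 (to Ravi), so the eccentricity of Tara is 3.

3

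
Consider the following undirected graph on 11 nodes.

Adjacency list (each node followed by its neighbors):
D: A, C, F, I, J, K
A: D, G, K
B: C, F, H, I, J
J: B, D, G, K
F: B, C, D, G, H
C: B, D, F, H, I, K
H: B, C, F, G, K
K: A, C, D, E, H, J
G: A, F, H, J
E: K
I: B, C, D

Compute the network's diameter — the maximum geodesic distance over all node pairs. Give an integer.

Eccentricity of each node (its greatest distance to any other): A:3, B:3, C:2, D:2, E:3, F:3, G:3, H:2, I:3, J:2, K:2.
The maximum eccentricity is 3, realized for instance by the pair G–E via G – J – K – E. So the diameter is 3.

3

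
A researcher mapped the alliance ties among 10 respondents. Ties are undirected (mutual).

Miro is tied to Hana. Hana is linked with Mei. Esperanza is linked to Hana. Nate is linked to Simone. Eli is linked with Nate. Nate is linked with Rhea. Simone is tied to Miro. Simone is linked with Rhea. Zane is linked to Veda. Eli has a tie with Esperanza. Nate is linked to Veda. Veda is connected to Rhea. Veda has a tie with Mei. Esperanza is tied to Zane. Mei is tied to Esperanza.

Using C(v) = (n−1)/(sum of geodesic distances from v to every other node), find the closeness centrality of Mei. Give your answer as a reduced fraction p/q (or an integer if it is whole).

Distances from Mei: Eli:2, Esperanza:1, Hana:1, Miro:2, Nate:2, Rhea:2, Simone:3, Veda:1, Zane:2. Sum = 16.
n = 10, so closeness = 9/16.

9/16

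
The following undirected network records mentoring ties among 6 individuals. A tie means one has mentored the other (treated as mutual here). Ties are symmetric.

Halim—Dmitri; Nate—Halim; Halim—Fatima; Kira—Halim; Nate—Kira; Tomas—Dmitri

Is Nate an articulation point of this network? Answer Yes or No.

No

Even without Nate, every remaining node can still reach every other (the residual graph is connected), so Nate is not a cut vertex.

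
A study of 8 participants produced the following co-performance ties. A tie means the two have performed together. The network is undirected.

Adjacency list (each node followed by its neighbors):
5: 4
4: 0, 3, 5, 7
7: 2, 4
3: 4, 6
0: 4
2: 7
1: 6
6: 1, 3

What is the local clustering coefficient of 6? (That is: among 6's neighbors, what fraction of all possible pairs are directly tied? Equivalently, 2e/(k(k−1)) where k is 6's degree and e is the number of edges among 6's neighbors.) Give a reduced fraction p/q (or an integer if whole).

6's neighbors: 1 and 3 (k = 2).
Possible neighbor pairs: C(2,2) = 1. Edges among them: none → e = 0.
Clustering(6) = 0/1.

0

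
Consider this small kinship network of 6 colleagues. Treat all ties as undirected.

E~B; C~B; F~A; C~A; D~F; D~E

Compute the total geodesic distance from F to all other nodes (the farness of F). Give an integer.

9

Distances from F: A:1, B:3, C:2, D:1, E:2.
Sum = 1 + 3 + 2 + 1 + 2 = 9.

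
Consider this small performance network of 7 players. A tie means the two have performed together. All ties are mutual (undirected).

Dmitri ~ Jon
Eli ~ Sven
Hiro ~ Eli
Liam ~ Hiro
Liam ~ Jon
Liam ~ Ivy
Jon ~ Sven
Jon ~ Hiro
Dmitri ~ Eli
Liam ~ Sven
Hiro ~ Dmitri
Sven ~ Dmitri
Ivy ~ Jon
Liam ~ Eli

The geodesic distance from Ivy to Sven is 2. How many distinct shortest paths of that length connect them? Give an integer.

2

The shortest distance is 2. The length-2 paths are: Ivy–Jon–Sven; Ivy–Liam–Sven.
That gives 2 distinct shortest paths.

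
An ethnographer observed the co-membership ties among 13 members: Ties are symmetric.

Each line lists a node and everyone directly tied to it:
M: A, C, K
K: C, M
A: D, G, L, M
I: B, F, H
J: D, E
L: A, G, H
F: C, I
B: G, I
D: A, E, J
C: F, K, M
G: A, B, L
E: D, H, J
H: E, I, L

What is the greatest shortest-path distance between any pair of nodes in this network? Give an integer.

4

Eccentricity of each node (its greatest distance to any other): A:3, B:4, C:4, D:4, E:4, F:4, G:3, H:4, I:3, J:4, K:4, L:3, M:3.
The maximum eccentricity is 4, realized for instance by the pair J–K via J – D – A – M – K. So the diameter is 4.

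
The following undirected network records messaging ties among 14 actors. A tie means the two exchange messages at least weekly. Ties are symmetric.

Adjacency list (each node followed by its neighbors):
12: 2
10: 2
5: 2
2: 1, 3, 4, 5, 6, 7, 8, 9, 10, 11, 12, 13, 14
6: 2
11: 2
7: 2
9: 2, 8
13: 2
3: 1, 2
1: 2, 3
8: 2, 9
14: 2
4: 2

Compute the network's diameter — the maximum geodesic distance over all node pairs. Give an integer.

2

Eccentricity of each node (its greatest distance to any other): 1:2, 2:1, 3:2, 4:2, 5:2, 6:2, 7:2, 8:2, 9:2, 10:2, 11:2, 12:2, 13:2, 14:2.
The maximum eccentricity is 2, realized for instance by the pair 8–3 via 8 – 2 – 3. So the diameter is 2.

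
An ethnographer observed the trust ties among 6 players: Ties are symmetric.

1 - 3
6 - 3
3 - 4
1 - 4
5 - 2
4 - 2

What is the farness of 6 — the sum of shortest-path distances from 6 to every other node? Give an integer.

Distances from 6: 1:2, 2:3, 3:1, 4:2, 5:4.
Sum = 2 + 3 + 1 + 2 + 4 = 12.

12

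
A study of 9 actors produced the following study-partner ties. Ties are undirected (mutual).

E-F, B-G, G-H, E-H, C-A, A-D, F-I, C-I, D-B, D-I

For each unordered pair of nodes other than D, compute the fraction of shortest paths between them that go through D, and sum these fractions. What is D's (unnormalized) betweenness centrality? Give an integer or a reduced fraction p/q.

19/2

Pairs whose geodesics pass through D — E–A: 1/2; F–A: 1/2; F–B: 1; I–A: 1/2; I–B: 1; I–G: 1; C–B: 2/2; C–G: 2/2; A–B: 1; A–G: 1; A–H: 1.
All other pairs contribute 0.
Summing the contributions gives betweenness(D) = 19/2.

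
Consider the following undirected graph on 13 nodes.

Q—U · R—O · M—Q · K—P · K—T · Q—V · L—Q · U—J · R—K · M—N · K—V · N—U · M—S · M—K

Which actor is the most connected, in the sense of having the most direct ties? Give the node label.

Degrees — J:1, K:5, L:1, M:4, N:2, O:1, P:1, Q:4, R:2, S:1, T:1, U:3, V:2.
The maximum is 5, attained only by K.

K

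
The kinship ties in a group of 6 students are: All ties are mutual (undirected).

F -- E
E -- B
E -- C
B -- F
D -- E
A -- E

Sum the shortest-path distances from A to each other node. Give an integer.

9

Distances from A: B:2, C:2, D:2, E:1, F:2.
Sum = 2 + 2 + 2 + 1 + 2 = 9.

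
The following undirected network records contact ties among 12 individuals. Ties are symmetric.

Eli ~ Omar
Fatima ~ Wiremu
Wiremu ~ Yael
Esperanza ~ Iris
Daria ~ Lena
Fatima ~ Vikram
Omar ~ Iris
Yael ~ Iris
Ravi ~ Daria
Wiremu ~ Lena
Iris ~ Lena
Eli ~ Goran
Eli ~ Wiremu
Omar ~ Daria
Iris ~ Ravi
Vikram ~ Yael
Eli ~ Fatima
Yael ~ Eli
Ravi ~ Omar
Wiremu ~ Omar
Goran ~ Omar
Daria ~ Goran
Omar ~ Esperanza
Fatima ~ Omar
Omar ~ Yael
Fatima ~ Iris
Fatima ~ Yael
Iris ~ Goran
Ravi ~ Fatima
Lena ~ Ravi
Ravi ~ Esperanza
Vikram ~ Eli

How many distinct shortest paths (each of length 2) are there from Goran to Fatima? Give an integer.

The shortest distance is 2. The length-2 paths are: Goran–Eli–Fatima; Goran–Omar–Fatima; Goran–Iris–Fatima.
That gives 3 distinct shortest paths.

3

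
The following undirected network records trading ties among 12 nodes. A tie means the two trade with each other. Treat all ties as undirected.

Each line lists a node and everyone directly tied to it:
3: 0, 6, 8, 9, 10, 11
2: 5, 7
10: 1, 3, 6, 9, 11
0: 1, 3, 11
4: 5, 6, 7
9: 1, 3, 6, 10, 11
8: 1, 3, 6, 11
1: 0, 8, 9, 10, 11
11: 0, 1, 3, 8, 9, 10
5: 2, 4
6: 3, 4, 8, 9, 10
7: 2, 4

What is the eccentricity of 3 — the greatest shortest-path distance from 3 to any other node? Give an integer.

Distances from 3: 0:1, 1:2, 2:4, 4:2, 5:3, 6:1, 7:3, 8:1, 9:1, 10:1, 11:1.
The largest is 4 (to 2), so the eccentricity of 3 is 4.

4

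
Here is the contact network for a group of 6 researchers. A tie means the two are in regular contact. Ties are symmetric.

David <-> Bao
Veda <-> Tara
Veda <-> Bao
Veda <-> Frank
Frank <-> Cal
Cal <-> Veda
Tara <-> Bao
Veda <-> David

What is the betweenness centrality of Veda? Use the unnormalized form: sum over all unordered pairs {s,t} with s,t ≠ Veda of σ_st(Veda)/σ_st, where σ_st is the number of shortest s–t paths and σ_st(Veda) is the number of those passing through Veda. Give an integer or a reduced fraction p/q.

13/2

Pairs whose geodesics pass through Veda — Frank–Bao: 1; Frank–Tara: 1; Frank–David: 1; Bao–Cal: 1; Cal–Tara: 1; Cal–David: 1; Tara–David: 1/2.
All other pairs contribute 0.
Summing the contributions gives betweenness(Veda) = 13/2.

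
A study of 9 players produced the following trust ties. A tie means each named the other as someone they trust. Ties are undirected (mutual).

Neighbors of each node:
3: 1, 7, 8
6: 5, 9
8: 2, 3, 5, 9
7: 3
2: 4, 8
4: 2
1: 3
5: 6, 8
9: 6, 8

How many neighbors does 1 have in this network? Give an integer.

1

1 is directly tied to 3. That is 1 neighbor, so the degree of 1 is 1.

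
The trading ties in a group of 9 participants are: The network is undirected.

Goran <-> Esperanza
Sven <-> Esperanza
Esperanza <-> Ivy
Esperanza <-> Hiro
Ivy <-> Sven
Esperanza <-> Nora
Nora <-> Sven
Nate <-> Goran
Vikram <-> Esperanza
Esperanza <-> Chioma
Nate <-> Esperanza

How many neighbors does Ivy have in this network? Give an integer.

2

Ivy is directly tied to Esperanza and Sven. That is 2 neighbors, so the degree of Ivy is 2.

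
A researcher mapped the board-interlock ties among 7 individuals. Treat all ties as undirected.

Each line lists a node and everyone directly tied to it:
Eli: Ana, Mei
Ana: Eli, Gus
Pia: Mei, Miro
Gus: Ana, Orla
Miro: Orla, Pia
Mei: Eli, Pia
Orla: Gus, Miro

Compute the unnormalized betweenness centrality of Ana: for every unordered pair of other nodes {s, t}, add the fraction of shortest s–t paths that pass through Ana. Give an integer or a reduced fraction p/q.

3

Pairs whose geodesics pass through Ana — Mei–Gus: 1; Eli–Gus: 1; Eli–Orla: 1.
All other pairs contribute 0.
Summing the contributions gives betweenness(Ana) = 3.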